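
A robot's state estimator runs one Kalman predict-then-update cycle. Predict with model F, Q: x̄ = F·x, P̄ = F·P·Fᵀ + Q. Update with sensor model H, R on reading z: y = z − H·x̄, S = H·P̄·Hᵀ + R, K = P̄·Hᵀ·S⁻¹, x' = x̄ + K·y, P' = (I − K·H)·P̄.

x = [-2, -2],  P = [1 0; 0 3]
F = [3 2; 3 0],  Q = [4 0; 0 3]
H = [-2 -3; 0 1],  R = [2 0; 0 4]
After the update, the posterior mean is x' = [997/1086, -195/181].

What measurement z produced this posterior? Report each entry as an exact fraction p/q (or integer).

x̄ = F·x = [-10, -6]
P̄ = F·P·Fᵀ + Q = [25 9; 9 12]
S = H·P̄·Hᵀ + R = [318 -54; -54 16]
K = P̄·Hᵀ·S⁻¹ = [-373/1086 -108/181; -18/181 75/181]
x' − x̄ = [11857/1086, 891/181] = K·y
y = (KᵀK)⁻¹·Kᵀ·(x' − x̄) = [-37, 3]
z = y + H·x̄ = [-37, 3] + [38, -6] = [1, -3]

z = [1, -3]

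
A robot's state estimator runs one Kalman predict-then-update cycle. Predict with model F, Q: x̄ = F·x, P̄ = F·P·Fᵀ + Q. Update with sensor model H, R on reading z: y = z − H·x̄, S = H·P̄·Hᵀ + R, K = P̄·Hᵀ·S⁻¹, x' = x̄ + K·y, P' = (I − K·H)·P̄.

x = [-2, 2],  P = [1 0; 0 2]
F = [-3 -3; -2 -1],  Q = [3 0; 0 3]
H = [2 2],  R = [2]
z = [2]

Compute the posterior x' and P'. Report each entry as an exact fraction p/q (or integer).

x̄ = F·x = [0, 2]
P̄ = F·P·Fᵀ + Q = [30 12; 12 9]
y = z − H·x̄ = [-2]
S = H·P̄·Hᵀ + R = [254]
K = P̄·Hᵀ·S⁻¹ = [42/127; 21/127]
x' = x̄ + K·y = [-84/127, 212/127]
P' = (I − K·H)·P̄ = [282/127 -240/127; -240/127 261/127]

x' = [-84/127, 212/127]
P' = [282/127 -240/127; -240/127 261/127]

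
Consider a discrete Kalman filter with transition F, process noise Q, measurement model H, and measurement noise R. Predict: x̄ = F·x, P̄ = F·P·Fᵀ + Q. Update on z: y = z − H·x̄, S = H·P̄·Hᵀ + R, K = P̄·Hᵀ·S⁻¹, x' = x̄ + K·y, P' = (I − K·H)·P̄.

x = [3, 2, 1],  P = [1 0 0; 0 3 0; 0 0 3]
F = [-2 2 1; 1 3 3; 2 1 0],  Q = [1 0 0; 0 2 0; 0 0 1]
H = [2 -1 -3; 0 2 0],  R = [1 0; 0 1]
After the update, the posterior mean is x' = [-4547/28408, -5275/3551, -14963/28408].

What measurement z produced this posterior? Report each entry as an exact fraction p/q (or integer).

x̄ = F·x = [-1, 12, 8]
P̄ = F·P·Fᵀ + Q = [20 25 2; 25 57 11; 2 11 8]
S = H·P̄·Hᵀ + R = [152 -80; -80 229]
K = P̄·Hᵀ·S⁻¹ = [6061/28408 1040/3551; -5/3551 1766/3551; -5339/28408 108/3551]
x' − x̄ = [23861/28408, -47887/3551, -242227/28408] = K·y
y = (KᵀK)⁻¹·Kᵀ·(x' − x̄) = [41, -27]
z = y + H·x̄ = [41, -27] + [-38, 24] = [3, -3]

z = [3, -3]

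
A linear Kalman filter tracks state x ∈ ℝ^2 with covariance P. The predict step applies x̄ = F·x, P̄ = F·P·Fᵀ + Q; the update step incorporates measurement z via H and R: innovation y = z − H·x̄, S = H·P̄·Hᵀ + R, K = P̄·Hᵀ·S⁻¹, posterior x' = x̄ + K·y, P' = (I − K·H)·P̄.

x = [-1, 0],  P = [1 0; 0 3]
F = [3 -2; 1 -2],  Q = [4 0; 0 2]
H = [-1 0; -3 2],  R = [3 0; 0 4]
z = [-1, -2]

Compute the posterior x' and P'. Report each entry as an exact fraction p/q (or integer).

x' = [934/1027, 518/1027]
P' = [2100/1027 2880/1027; 2880/1027 4830/1027]

x̄ = F·x = [-3, -1]
P̄ = F·P·Fᵀ + Q = [25 15; 15 15]
y = z − H·x̄ = [-4, -9]
S = H·P̄·Hᵀ + R = [28 45; 45 109]
K = P̄·Hᵀ·S⁻¹ = [-700/1027 -135/1027; -960/1027 255/1027]
x' = x̄ + K·y = [934/1027, 518/1027]
P' = (I − K·H)·P̄ = [2100/1027 2880/1027; 2880/1027 4830/1027]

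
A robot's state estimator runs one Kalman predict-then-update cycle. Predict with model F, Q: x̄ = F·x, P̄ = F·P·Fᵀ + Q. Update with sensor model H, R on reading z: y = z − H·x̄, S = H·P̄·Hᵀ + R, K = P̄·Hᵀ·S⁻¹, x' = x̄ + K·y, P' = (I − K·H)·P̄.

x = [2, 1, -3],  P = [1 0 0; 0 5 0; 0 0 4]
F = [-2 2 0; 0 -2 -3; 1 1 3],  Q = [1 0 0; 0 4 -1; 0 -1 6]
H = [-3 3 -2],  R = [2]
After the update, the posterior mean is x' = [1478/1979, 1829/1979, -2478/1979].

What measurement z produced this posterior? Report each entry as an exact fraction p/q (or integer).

x̄ = F·x = [-2, 7, -6]
P̄ = F·P·Fᵀ + Q = [25 -20 8; -20 60 -47; 8 -47 48]
S = H·P̄·Hᵀ + R = [1979]
K = P̄·Hᵀ·S⁻¹ = [-151/1979; 334/1979; -261/1979]
x' − x̄ = [5436/1979, -12024/1979, 9396/1979] = K·y
y = (KᵀK)⁻¹·Kᵀ·(x' − x̄) = [-36]
z = y + H·x̄ = [-36] + [39] = [3]

z = [3]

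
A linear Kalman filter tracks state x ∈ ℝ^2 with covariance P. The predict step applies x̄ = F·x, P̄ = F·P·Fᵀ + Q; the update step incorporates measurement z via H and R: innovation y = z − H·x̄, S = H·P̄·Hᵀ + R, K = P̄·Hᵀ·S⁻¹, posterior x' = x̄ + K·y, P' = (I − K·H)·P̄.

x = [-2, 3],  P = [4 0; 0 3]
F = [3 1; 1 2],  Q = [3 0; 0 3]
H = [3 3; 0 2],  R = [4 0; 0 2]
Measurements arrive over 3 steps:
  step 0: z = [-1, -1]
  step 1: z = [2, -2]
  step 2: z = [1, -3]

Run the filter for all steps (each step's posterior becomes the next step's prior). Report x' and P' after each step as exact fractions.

step 0: x' = [-1011/3187, -426/3187], P' = [2742/3187 -1398/3187; -1398/3187 4342/9561]
step 1: x' = [976763/723659, -587153/723659], P' = [5759743/7236590 -571967/1447318; -571967/1447318 605171/1447318]
step 2: x' = [9621064315/5231992801, -7517279660/5231992801], P' = [4138617883/5231992801 -2051966099/5231992801; -2051966099/5231992801 2177748847/5231992801]

step 0: x̄ = F·x = [-3, 4]
step 0: P̄ = F·P·Fᵀ + Q = [42 18; 18 19]
step 0: y = z − H·x̄ = [-4, -9]
step 0: S = H·P̄·Hᵀ + R = [877 222; 222 78]
step 0: K = P̄·Hᵀ·S⁻¹ = [1008/3187 -1398/3187; 37/3187 4342/9561]
step 0: x' = x̄ + K·y = [-1011/3187, -426/3187]
step 0: P' = (I − K·H)·P̄ = [2742/3187 -1398/3187; -1398/3187 4342/9561]
step 1: x̄ = F·x = [-3459/3187, -1863/3187]
step 1: P̄ = F·P·Fᵀ + Q = [81895/9561 4004/9561; 4004/9561 37501/9561]
step 1: y = z − H·x̄ = [22340/3187, -2648/3187]
step 1: S = H·P̄·Hᵀ + R = [394960/3187 83010/3187; 83010/3187 169126/9561]
step 1: K = P̄·Hᵀ·S⁻¹ = [2174931/7236590 -571967/1447318; 24903/1447318 605171/1447318]
step 1: x' = x̄ + K·y = [976763/723659, -587153/723659]
step 1: P' = (I − K·H)·P̄ = [5759743/7236590 -571967/1447318; -571967/1447318 605171/1447318]
step 2: x̄ = F·x = [2343136/723659, -197543/723659]
step 2: P̄ = F·P·Fᵀ + Q = [29707151/3618295 1656047/3618295; 1656047/3618295 28133593/7236590]
step 2: y = z − H·x̄ = [-5713120/723659, -1775891/723659]
step 2: S = H·P̄·Hᵀ + R = [876495107/7236590 94337061/3618295; 94337061/3618295 63503776/3618295]
step 2: K = P̄·Hᵀ·S⁻¹ = [223569834/747427543 -2051966099/5231992801; 13476723/747427543 2177748847/5231992801]
step 2: x' = x̄ + K·y = [9621064315/5231992801, -7517279660/5231992801]
step 2: P' = (I − K·H)·P̄ = [4138617883/5231992801 -2051966099/5231992801; -2051966099/5231992801 2177748847/5231992801]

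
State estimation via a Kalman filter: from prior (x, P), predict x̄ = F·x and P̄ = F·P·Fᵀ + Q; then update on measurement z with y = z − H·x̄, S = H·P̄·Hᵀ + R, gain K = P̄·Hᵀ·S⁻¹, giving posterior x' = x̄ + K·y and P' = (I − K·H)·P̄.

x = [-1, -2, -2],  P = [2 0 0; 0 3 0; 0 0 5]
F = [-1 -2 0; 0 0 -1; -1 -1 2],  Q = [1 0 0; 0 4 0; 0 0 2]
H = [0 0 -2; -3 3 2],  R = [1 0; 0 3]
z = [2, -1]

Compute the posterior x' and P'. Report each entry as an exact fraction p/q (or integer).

x' = [265/111, 292/111, -1]
P' = [61400/12099 57647/12099 8/109; 57647/12099 59150/12099 -10/109; 8/109 -10/109 27/109]

x̄ = F·x = [5, 2, -1]
P̄ = F·P·Fᵀ + Q = [15 0 8; 0 9 -10; 8 -10 27]
y = z − H·x̄ = [0, 10]
S = H·P̄·Hᵀ + R = [109 0; 0 111]
K = P̄·Hᵀ·S⁻¹ = [-16/109 -29/111; 20/109 7/111; -54/109 0]
x' = x̄ + K·y = [265/111, 292/111, -1]
P' = (I − K·H)·P̄ = [61400/12099 57647/12099 8/109; 57647/12099 59150/12099 -10/109; 8/109 -10/109 27/109]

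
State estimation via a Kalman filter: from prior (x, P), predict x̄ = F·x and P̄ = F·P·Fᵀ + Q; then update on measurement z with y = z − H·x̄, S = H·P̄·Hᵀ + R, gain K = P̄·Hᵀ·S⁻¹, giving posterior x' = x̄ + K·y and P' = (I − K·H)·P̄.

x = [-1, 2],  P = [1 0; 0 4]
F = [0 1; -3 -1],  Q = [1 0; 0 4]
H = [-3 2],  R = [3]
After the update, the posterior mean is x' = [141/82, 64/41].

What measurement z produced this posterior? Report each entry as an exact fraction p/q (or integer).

z = [-2]

x̄ = F·x = [2, 1]
P̄ = F·P·Fᵀ + Q = [5 -4; -4 17]
S = H·P̄·Hᵀ + R = [164]
K = P̄·Hᵀ·S⁻¹ = [-23/164; 23/82]
x' − x̄ = [-23/82, 23/41] = K·y
y = (KᵀK)⁻¹·Kᵀ·(x' − x̄) = [2]
z = y + H·x̄ = [2] + [-4] = [-2]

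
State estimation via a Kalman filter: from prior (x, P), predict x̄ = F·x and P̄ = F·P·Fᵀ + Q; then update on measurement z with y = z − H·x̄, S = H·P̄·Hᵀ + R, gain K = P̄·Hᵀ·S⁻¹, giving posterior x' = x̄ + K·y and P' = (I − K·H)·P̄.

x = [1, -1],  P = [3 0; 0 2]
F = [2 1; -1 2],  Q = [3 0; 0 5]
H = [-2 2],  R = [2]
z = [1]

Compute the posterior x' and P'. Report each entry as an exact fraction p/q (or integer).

x̄ = F·x = [1, -3]
P̄ = F·P·Fᵀ + Q = [17 -2; -2 16]
y = z − H·x̄ = [9]
S = H·P̄·Hᵀ + R = [150]
K = P̄·Hᵀ·S⁻¹ = [-19/75; 6/25]
x' = x̄ + K·y = [-32/25, -21/25]
P' = (I − K·H)·P̄ = [553/75 178/25; 178/25 184/25]

x' = [-32/25, -21/25]
P' = [553/75 178/25; 178/25 184/25]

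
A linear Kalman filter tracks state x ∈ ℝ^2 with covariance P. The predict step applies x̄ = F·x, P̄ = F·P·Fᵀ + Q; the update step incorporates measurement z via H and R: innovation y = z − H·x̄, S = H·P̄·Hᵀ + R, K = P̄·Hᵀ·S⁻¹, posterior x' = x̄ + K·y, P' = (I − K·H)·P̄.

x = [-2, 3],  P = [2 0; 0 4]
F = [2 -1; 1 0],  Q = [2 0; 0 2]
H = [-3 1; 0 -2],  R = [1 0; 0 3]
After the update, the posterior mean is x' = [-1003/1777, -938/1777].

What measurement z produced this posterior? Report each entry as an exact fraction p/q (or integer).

z = [1, 1]

x̄ = F·x = [-7, -2]
P̄ = F·P·Fᵀ + Q = [14 4; 4 4]
S = H·P̄·Hᵀ + R = [107 16; 16 19]
K = P̄·Hᵀ·S⁻¹ = [-594/1777 -248/1777; -24/1777 -728/1777]
x' − x̄ = [11436/1777, 2616/1777] = K·y
y = (KᵀK)⁻¹·Kᵀ·(x' − x̄) = [-18, -3]
z = y + H·x̄ = [-18, -3] + [19, 4] = [1, 1]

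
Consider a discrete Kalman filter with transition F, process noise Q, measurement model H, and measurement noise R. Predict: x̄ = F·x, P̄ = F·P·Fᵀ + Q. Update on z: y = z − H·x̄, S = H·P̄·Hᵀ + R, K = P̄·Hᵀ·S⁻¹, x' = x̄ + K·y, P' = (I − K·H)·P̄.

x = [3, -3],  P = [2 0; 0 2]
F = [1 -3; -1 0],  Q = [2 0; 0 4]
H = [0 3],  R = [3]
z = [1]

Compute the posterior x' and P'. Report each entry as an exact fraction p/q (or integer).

x̄ = F·x = [12, -3]
P̄ = F·P·Fᵀ + Q = [22 -2; -2 6]
y = z − H·x̄ = [10]
S = H·P̄·Hᵀ + R = [57]
K = P̄·Hᵀ·S⁻¹ = [-2/19; 6/19]
x' = x̄ + K·y = [208/19, 3/19]
P' = (I − K·H)·P̄ = [406/19 -2/19; -2/19 6/19]

x' = [208/19, 3/19]
P' = [406/19 -2/19; -2/19 6/19]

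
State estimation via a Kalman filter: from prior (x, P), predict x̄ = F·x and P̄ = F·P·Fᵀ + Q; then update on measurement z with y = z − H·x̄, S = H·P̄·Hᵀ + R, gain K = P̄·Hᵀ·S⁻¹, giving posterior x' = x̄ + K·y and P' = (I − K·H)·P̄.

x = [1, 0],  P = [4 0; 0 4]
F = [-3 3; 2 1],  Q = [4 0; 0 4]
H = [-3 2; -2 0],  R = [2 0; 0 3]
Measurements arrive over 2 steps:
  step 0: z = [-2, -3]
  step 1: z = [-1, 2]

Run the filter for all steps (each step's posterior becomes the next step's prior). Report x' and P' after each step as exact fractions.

step 0: x̄ = F·x = [-3, 2]
step 0: P̄ = F·P·Fᵀ + Q = [76 -12; -12 24]
step 0: y = z − H·x̄ = [-15, -9]
step 0: S = H·P̄·Hᵀ + R = [926 504; 504 307]
step 0: K = P̄·Hᵀ·S⁻¹ = [-378/15133 -6872/15133; 6846/15133 -10056/15133]
step 0: x' = x̄ + K·y = [22119/15133, 18080/15133]
step 0: P' = (I − K·H)·P̄ = [10308/15133 15084/15133; 15084/15133 29472/15133]
step 1: x̄ = F·x = [-12117/15133, 62318/15133]
step 1: P̄ = F·P·Fᵀ + Q = [147040/15133 71820/15133; 71820/15133 191572/15133]
step 1: y = z − H·x̄ = [-4760/409, 6032/15133]
step 1: S = H·P̄·Hᵀ + R = [34002/409 16080/409; 16080/409 633559/15133]
step 1: K = P̄·Hᵀ·S⁻¹ = [-49580/1626639 -236160/542213; 6333766/14639751 -3089000/4879917]
step 1: x' = x̄ + K·y = [-1007831/1626639, -17120294/14639751]
step 1: P' = (I − K·H)·P̄ = [354240/542213 1544500/1626639; 1544500/1626639 27184516/14639751]

step 0: x' = [22119/15133, 18080/15133], P' = [10308/15133 15084/15133; 15084/15133 29472/15133]
step 1: x' = [-1007831/1626639, -17120294/14639751], P' = [354240/542213 1544500/1626639; 1544500/1626639 27184516/14639751]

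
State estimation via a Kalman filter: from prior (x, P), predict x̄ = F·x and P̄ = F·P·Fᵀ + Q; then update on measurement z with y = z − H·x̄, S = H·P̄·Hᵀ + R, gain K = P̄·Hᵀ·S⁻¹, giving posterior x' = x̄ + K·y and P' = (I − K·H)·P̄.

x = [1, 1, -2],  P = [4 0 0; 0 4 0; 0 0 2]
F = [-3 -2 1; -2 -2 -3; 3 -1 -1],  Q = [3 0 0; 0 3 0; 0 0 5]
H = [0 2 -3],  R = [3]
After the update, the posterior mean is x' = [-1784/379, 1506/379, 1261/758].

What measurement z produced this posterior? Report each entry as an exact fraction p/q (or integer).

x̄ = F·x = [-7, 2, 4]
P̄ = F·P·Fᵀ + Q = [57 34 -30; 34 53 -10; -30 -10 47]
S = H·P̄·Hᵀ + R = [758]
K = P̄·Hᵀ·S⁻¹ = [79/379; 68/379; -161/758]
x' − x̄ = [869/379, 748/379, -1771/758] = K·y
y = (KᵀK)⁻¹·Kᵀ·(x' − x̄) = [11]
z = y + H·x̄ = [11] + [-8] = [3]

z = [3]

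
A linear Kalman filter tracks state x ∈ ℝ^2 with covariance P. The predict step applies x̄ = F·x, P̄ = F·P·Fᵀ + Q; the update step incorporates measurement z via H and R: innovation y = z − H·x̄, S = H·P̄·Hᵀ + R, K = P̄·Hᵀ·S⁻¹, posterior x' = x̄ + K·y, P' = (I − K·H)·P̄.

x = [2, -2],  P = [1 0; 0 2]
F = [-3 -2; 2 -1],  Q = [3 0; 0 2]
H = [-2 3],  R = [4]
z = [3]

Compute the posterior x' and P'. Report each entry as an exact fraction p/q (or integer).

x̄ = F·x = [-2, 6]
P̄ = F·P·Fᵀ + Q = [20 -2; -2 8]
y = z − H·x̄ = [-19]
S = H·P̄·Hᵀ + R = [180]
K = P̄·Hᵀ·S⁻¹ = [-23/90; 7/45]
x' = x̄ + K·y = [257/90, 137/45]
P' = (I − K·H)·P̄ = [371/45 232/45; 232/45 164/45]

x' = [257/90, 137/45]
P' = [371/45 232/45; 232/45 164/45]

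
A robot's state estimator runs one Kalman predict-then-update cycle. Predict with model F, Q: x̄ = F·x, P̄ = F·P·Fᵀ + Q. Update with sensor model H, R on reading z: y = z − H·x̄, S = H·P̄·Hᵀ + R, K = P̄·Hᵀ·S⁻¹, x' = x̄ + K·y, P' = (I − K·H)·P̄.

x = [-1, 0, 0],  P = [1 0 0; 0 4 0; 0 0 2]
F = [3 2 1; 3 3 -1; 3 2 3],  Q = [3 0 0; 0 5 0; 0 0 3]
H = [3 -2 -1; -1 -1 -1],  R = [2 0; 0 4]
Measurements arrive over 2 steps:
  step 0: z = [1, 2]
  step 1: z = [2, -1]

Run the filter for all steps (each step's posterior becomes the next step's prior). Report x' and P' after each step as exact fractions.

step 0: x̄ = F·x = [-3, -3, -3]
step 0: P̄ = F·P·Fᵀ + Q = [30 31 31; 31 52 27; 31 27 46]
step 0: y = z − H·x̄ = [1, -7]
step 0: S = H·P̄·Hᵀ + R = [76 48; 48 310]
step 0: K = P̄·Hᵀ·S⁻¹ = [1743/10628 -856/2657; -1625/5314 -817/2657; 1411/10628 -946/2657]
step 0: x' = x̄ + K·y = [-6173/10628, -6129/5314, -3985/10628]
step 0: P' = (I − K·H)·P̄ = [9061/10628 9531/5314 -14427/10628; 9531/5314 17419/2657 -37833/5314; -14427/10628 -37833/5314 105229/10628]
step 1: x̄ = F·x = [-11755/2657, -12827/2657, -27495/5314]
step 1: P̄ = F·P·Fᵀ + Q = [84221/2657 151160/2657 31558/2657; 151160/2657 437669/2657 -36594/2657; 31558/2657 -36594/2657 100066/2657]
step 1: y = z − H·x̄ = [2355/5314, -81973/5314]
step 1: S = H·P̄·Hᵀ + R = [464401/2657 398683/2657; 398683/2657 924832/2657]
step 1: K = P̄·Hᵀ·S⁻¹ = [1309489/11313711 -3830038/11313711; -17079133/33941133 -12904313/33941133; 37857266/101823399 -26782514/101823399]
step 1: x' = x̄ + K·y = [19216487/22627422, 27636068/33941133, -193841729/203646798]
step 1: P' = (I − K·H)·P̄ = [1539568/1257079 12495106/3771237 -36021278/11313711; 12495106/3771237 144121610/11313711 -493203532/33941133; -36021278/11313711 -493203532/33941133 1910932154/101823399]

step 0: x' = [-6173/10628, -6129/5314, -3985/10628], P' = [9061/10628 9531/5314 -14427/10628; 9531/5314 17419/2657 -37833/5314; -14427/10628 -37833/5314 105229/10628]
step 1: x' = [19216487/22627422, 27636068/33941133, -193841729/203646798], P' = [1539568/1257079 12495106/3771237 -36021278/11313711; 12495106/3771237 144121610/11313711 -493203532/33941133; -36021278/11313711 -493203532/33941133 1910932154/101823399]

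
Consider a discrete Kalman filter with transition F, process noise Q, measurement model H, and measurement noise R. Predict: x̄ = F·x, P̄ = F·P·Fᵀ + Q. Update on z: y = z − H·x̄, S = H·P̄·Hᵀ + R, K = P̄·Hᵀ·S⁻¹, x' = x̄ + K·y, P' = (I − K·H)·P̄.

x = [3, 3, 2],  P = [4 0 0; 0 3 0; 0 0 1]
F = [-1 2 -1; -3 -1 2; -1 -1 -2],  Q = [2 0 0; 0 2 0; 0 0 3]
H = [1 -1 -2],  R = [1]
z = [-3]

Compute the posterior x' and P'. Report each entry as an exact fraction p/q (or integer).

x̄ = F·x = [1, -8, -10]
P̄ = F·P·Fᵀ + Q = [19 4 0; 4 45 11; 0 11 14]
y = z − H·x̄ = [-32]
S = H·P̄·Hᵀ + R = [157]
K = P̄·Hᵀ·S⁻¹ = [15/157; -63/157; -39/157]
x' = x̄ + K·y = [-323/157, 760/157, -322/157]
P' = (I − K·H)·P̄ = [2758/157 1573/157 585/157; 1573/157 3096/157 -730/157; 585/157 -730/157 677/157]

x' = [-323/157, 760/157, -322/157]
P' = [2758/157 1573/157 585/157; 1573/157 3096/157 -730/157; 585/157 -730/157 677/157]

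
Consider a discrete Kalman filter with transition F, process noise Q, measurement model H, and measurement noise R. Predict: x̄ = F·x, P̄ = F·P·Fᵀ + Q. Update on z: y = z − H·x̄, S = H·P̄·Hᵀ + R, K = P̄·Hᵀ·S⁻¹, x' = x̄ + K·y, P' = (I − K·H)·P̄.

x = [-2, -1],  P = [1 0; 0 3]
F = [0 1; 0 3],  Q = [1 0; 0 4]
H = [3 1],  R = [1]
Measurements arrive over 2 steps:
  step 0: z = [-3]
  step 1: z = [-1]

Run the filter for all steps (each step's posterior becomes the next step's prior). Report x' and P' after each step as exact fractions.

step 0: x' = [-59/122, -96/61], P' = [47/122 -60/61; -60/61 209/61]
step 1: x' = [-1053/8378, -2867/4189], P' = [3231/8378 -4128/4189; -4128/4189 14387/4189]

step 0: x̄ = F·x = [-1, -3]
step 0: P̄ = F·P·Fᵀ + Q = [4 9; 9 31]
step 0: y = z − H·x̄ = [3]
step 0: S = H·P̄·Hᵀ + R = [122]
step 0: K = P̄·Hᵀ·S⁻¹ = [21/122; 29/61]
step 0: x' = x̄ + K·y = [-59/122, -96/61]
step 0: P' = (I − K·H)·P̄ = [47/122 -60/61; -60/61 209/61]
step 1: x̄ = F·x = [-96/61, -288/61]
step 1: P̄ = F·P·Fᵀ + Q = [270/61 627/61; 627/61 2125/61]
step 1: y = z − H·x̄ = [515/61]
step 1: S = H·P̄·Hᵀ + R = [8378/61]
step 1: K = P̄·Hᵀ·S⁻¹ = [1437/8378; 2003/4189]
step 1: x' = x̄ + K·y = [-1053/8378, -2867/4189]
step 1: P' = (I − K·H)·P̄ = [3231/8378 -4128/4189; -4128/4189 14387/4189]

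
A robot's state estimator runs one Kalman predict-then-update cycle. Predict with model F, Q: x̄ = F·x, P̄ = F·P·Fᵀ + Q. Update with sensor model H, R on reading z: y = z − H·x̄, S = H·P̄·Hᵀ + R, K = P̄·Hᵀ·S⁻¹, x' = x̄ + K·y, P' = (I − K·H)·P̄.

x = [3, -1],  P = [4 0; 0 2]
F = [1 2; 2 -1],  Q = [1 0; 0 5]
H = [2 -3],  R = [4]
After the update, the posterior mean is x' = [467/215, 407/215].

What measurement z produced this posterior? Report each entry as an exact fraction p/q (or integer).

z = [-1]

x̄ = F·x = [1, 7]
P̄ = F·P·Fᵀ + Q = [13 4; 4 23]
S = H·P̄·Hᵀ + R = [215]
K = P̄·Hᵀ·S⁻¹ = [14/215; -61/215]
x' − x̄ = [252/215, -1098/215] = K·y
y = (KᵀK)⁻¹·Kᵀ·(x' − x̄) = [18]
z = y + H·x̄ = [18] + [-19] = [-1]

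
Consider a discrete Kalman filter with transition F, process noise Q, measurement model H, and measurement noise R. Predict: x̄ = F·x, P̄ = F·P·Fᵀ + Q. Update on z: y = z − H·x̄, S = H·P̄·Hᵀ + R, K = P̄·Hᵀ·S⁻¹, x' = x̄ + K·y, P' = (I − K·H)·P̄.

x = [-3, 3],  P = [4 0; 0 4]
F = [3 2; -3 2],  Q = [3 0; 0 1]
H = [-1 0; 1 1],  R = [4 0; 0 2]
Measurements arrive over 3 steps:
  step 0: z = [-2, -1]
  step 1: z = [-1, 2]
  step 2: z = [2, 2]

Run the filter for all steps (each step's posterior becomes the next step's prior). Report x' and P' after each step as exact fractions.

step 0: x̄ = F·x = [-3, 15]
step 0: P̄ = F·P·Fᵀ + Q = [55 -20; -20 53]
step 0: y = z − H·x̄ = [-5, -13]
step 0: S = H·P̄·Hᵀ + R = [59 -35; -35 70]
step 0: K = P̄·Hᵀ·S⁻¹ = [-75/83 4/83; 73/83 2647/2905]
step 0: x' = x̄ + K·y = [74/83, -3611/2905]
step 0: P' = (I − K·H)·P̄ = [300/83 -292/83; -292/83 15514/2905]
step 1: x̄ = F·x = [548/2905, -14992/2905]
step 1: P̄ = F·P·Fᵀ + Q = [42631/2905 -32444/2905; -32444/2905 282101/2905]
step 1: y = z − H·x̄ = [-2357/2905, 20254/2905]
step 1: S = H·P̄·Hᵀ + R = [54251/2905 -10187/2905; -10187/2905 265654/2905]
step 1: K = P̄·Hᵀ·S⁻¹ = [-3862761/4925377 40748/4925377; 3842387/4925377 4776127/4925377]
step 1: x' = x̄ + K·y = [4347313/4925377, 4763483/4925377]
step 1: P' = (I − K·H)·P̄ = [15451044/4925377 -15369548/4925377; -15369548/4925377 24921802/4925377]
step 2: x̄ = F·x = [22568905/4925377, -3514973/4925377]
step 2: P̄ = F·P·Fᵀ + Q = [69088159/4925377 -39372188/4925377; -39372188/4925377 428106557/4925377]
step 2: y = z − H·x̄ = [32419659/4925377, -9203178/4925377]
step 2: S = H·P̄·Hᵀ + R = [88789667/4925377 -29715971/4925377; -29715971/4925377 428301094/4925377]
step 2: K = P̄·Hᵀ·S⁻¹ = [-5828486865/7541691241 118863884/7541691241; 5769054923/7541691241 7245248023/7541691241]
step 2: x' = x̄ + K·y = [-4028883266/7541691241, 19052885710/7541691241]
step 2: P' = (I − K·H)·P̄ = [23313947460/7541691241 -23076219692/7541691241; -23076219692/7541691241 37566715738/7541691241]

step 0: x' = [74/83, -3611/2905], P' = [300/83 -292/83; -292/83 15514/2905]
step 1: x' = [4347313/4925377, 4763483/4925377], P' = [15451044/4925377 -15369548/4925377; -15369548/4925377 24921802/4925377]
step 2: x' = [-4028883266/7541691241, 19052885710/7541691241], P' = [23313947460/7541691241 -23076219692/7541691241; -23076219692/7541691241 37566715738/7541691241]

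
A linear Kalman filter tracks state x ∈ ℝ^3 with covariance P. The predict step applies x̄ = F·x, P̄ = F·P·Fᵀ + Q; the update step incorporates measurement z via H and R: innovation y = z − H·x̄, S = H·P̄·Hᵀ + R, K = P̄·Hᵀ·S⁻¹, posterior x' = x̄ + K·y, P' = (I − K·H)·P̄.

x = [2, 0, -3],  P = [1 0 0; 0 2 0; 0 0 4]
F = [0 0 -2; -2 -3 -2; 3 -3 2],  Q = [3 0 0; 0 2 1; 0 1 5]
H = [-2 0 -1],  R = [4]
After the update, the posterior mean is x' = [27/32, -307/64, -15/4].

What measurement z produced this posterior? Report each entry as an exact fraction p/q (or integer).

z = [3]

x̄ = F·x = [6, 2, 0]
P̄ = F·P·Fᵀ + Q = [19 16 -16; 16 40 -3; -16 -3 48]
S = H·P̄·Hᵀ + R = [64]
K = P̄·Hᵀ·S⁻¹ = [-11/32; -29/64; -1/4]
x' − x̄ = [-165/32, -435/64, -15/4] = K·y
y = (KᵀK)⁻¹·Kᵀ·(x' − x̄) = [15]
z = y + H·x̄ = [15] + [-12] = [3]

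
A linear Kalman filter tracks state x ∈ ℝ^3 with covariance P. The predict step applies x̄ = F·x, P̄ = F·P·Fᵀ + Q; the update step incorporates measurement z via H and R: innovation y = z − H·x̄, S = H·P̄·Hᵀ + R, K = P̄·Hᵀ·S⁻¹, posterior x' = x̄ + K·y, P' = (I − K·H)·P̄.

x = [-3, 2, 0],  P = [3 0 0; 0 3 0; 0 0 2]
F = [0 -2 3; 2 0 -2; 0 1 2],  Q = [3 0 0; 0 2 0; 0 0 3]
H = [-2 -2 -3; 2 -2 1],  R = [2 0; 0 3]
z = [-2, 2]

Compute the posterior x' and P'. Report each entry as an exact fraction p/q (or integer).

x̄ = F·x = [-4, -6, 2]
P̄ = F·P·Fᵀ + Q = [33 -12 6; -12 22 -8; 6 -8 14]
y = z − H·x̄ = [-16, -4]
S = H·P̄·Hᵀ + R = [228 -166; -166 389]
K = P̄·Hᵀ·S⁻¹ = [-1851/15284 1491/7642; -2765/15284 -2083/7642; -3905/30568 817/15284]
x' = x̄ + K·y = [-10862/3821, -7700/3821, 14635/3821]
P' = (I − K·H)·P̄ = [26760/3821 12657/3821 -51939/7642; 12657/3821 7673/3821 -26185/7642; -51939/7642 -26185/7642 105467/15284]

x' = [-10862/3821, -7700/3821, 14635/3821]
P' = [26760/3821 12657/3821 -51939/7642; 12657/3821 7673/3821 -26185/7642; -51939/7642 -26185/7642 105467/15284]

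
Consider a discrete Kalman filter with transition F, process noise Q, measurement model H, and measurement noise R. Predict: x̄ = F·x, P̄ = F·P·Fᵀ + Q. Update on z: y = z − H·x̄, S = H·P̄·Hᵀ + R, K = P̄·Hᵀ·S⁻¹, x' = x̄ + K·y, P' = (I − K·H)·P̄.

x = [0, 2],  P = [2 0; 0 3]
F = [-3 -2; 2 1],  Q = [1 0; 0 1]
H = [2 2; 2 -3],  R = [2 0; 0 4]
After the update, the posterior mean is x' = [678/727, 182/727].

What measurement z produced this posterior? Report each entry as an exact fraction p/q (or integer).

x̄ = F·x = [-4, 2]
P̄ = F·P·Fᵀ + Q = [31 -18; -18 12]
S = H·P̄·Hᵀ + R = [30 88; 88 452]
K = P̄·Hᵀ·S⁻¹ = [193/727 149/727; 114/727 -138/727]
x' − x̄ = [3586/727, -1272/727] = K·y
y = (KᵀK)⁻¹·Kᵀ·(x' − x̄) = [7, 15]
z = y + H·x̄ = [7, 15] + [-4, -14] = [3, 1]

z = [3, 1]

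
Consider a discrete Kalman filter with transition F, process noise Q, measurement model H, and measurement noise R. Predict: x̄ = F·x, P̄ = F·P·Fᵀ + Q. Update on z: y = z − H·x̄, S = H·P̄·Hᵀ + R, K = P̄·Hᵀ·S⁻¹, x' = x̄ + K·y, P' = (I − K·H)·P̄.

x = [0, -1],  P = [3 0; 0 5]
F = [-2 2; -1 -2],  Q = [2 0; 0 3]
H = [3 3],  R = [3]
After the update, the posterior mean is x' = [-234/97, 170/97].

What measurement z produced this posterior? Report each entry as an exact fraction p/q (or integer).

z = [-2]

x̄ = F·x = [-2, 2]
P̄ = F·P·Fᵀ + Q = [34 -14; -14 26]
S = H·P̄·Hᵀ + R = [291]
K = P̄·Hᵀ·S⁻¹ = [20/97; 12/97]
x' − x̄ = [-40/97, -24/97] = K·y
y = (KᵀK)⁻¹·Kᵀ·(x' − x̄) = [-2]
z = y + H·x̄ = [-2] + [0] = [-2]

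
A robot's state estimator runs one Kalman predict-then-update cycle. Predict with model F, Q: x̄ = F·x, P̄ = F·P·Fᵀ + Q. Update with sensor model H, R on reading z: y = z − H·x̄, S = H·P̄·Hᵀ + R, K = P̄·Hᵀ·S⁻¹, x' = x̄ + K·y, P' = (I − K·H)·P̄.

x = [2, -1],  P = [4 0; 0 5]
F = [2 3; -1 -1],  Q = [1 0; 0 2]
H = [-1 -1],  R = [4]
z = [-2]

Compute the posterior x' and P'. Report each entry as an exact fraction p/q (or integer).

x' = [109/31, -55/31]
P' = [401/31 -245/31; -245/31 197/31]

x̄ = F·x = [1, -1]
P̄ = F·P·Fᵀ + Q = [62 -23; -23 11]
y = z − H·x̄ = [-2]
S = H·P̄·Hᵀ + R = [31]
K = P̄·Hᵀ·S⁻¹ = [-39/31; 12/31]
x' = x̄ + K·y = [109/31, -55/31]
P' = (I − K·H)·P̄ = [401/31 -245/31; -245/31 197/31]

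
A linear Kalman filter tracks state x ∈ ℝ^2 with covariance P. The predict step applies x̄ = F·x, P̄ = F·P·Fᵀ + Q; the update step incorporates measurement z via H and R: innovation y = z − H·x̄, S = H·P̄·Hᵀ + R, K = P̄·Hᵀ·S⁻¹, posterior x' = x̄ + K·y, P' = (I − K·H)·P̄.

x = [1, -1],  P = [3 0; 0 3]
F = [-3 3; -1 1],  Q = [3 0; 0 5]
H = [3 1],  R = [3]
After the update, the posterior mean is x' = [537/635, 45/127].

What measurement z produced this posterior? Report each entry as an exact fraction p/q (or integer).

x̄ = F·x = [-6, -2]
P̄ = F·P·Fᵀ + Q = [57 18; 18 11]
S = H·P̄·Hᵀ + R = [635]
K = P̄·Hᵀ·S⁻¹ = [189/635; 13/127]
x' − x̄ = [4347/635, 299/127] = K·y
y = (KᵀK)⁻¹·Kᵀ·(x' − x̄) = [23]
z = y + H·x̄ = [23] + [-20] = [3]

z = [3]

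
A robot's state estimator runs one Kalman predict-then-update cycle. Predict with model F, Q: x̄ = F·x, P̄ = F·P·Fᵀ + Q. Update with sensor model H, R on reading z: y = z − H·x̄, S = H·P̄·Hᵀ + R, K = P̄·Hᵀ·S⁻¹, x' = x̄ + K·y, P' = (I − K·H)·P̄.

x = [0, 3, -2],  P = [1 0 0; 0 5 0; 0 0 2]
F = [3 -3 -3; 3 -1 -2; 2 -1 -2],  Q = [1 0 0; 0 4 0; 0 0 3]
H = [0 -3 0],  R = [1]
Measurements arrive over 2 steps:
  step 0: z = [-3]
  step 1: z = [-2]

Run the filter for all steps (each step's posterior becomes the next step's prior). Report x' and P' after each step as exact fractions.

step 0: x̄ = F·x = [-3, 1, 1]
step 0: P̄ = F·P·Fᵀ + Q = [73 36 33; 36 26 19; 33 19 20]
step 0: y = z − H·x̄ = [0]
step 0: S = H·P̄·Hᵀ + R = [235]
step 0: K = P̄·Hᵀ·S⁻¹ = [-108/235; -78/235; -57/235]
step 0: x' = x̄ + K·y = [-3, 1, 1]
step 0: P' = (I − K·H)·P̄ = [5491/235 36/235 1599/235; 36/235 26/235 19/235; 1599/235 19/235 1451/235]
step 1: x̄ = F·x = [-15, -12, -9]
step 1: P̄ = F·P·Fᵀ + Q = [33859/235 33957/235 22389/235; 33957/235 36861/235 22682/235; 22389/235 22682/235 15639/235]
step 1: y = z − H·x̄ = [-38]
step 1: S = H·P̄·Hᵀ + R = [331984/235]
step 1: K = P̄·Hᵀ·S⁻¹ = [-101871/331984; -110583/331984; -34023/165992]
step 1: x' = x̄ + K·y = [-554331/165992, 109173/165992, -100527/82996]
step 1: P' = (I − K·H)·P̄ = [3672109/331984 33957/331984 1065693/165992; 33957/331984 36861/331984 11341/165992; 1065693/165992 11341/165992 597489/82996]

step 0: x' = [-3, 1, 1], P' = [5491/235 36/235 1599/235; 36/235 26/235 19/235; 1599/235 19/235 1451/235]
step 1: x' = [-554331/165992, 109173/165992, -100527/82996], P' = [3672109/331984 33957/331984 1065693/165992; 33957/331984 36861/331984 11341/165992; 1065693/165992 11341/165992 597489/82996]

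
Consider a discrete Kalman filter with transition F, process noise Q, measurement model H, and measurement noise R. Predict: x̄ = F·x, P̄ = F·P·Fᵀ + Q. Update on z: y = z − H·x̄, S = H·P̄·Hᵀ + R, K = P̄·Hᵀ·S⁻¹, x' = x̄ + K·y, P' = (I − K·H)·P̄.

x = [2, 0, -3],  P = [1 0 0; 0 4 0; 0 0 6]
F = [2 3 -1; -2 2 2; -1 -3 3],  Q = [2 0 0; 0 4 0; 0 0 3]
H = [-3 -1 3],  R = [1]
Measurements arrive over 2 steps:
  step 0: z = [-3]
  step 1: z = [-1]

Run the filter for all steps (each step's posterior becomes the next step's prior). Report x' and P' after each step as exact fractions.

step 0: x' = [2973/2299, -24220/2299, -7413/2299], P' = [7952/2299 8792/2299 10776/2299; 8792/2299 109452/2299 45266/2299; 10776/2299 45266/2299 26010/2299]
step 1: x' = [36948201/14866559, -38690032/14866559, 19161297/14866559], P' = [125400810/14866559 29864680/14866559 134533303/14866559; 29864680/14866559 89952876/14866559 59049162/14866559; 134533303/14866559 59049162/14866559 309558131/29733118]

step 0: x̄ = F·x = [7, -10, -11]
step 0: P̄ = F·P·Fᵀ + Q = [48 8 -56; 8 48 14; -56 14 94]
step 0: y = z − H·x̄ = [41]
step 0: S = H·P̄·Hᵀ + R = [2299]
step 0: K = P̄·Hᵀ·S⁻¹ = [-320/2299; -30/2299; 436/2299]
step 0: x' = x̄ + K·y = [2973/2299, -24220/2299, -7413/2299]
step 0: P' = (I − K·H)·P̄ = [7952/2299 8792/2299 10776/2299; 8792/2299 109452/2299 45266/2299; 10776/2299 45266/2299 26010/2299]
step 1: x̄ = F·x = [-5391/209, -572/19, 47448/2299]
step 1: P̄ = F·P·Fᵀ + Q = [6928/19 6620/19 -49046/209; 6620/19 6516/19 -4428/19; -49046/209 -4428/19 407315/2299]
step 1: y = z − H·x̄ = [-391758/2299]
step 1: S = H·P̄·Hᵀ + R = [29733118/2299]
step 1: K = P̄·Hᵀ·S⁻¹ = [-2467201/14866559; -2399430/14866559; 3376251/29733118]
step 1: x' = x̄ + K·y = [36948201/14866559, -38690032/14866559, 19161297/14866559]
step 1: P' = (I − K·H)·P̄ = [125400810/14866559 29864680/14866559 134533303/14866559; 29864680/14866559 89952876/14866559 59049162/14866559; 134533303/14866559 59049162/14866559 309558131/29733118]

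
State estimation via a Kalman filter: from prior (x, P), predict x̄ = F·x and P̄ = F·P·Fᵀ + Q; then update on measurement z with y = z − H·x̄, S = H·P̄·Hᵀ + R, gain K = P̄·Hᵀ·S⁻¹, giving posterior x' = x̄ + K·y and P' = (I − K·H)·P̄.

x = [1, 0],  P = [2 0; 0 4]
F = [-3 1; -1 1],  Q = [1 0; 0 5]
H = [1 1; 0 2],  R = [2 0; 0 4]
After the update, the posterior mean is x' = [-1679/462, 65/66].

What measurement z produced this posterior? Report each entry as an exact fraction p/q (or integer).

z = [-3, 3]

x̄ = F·x = [-3, -1]
P̄ = F·P·Fᵀ + Q = [23 10; 10 11]
S = H·P̄·Hᵀ + R = [56 42; 42 48]
K = P̄·Hᵀ·S⁻¹ = [62/77 -19/66; 1/11 25/66]
x' − x̄ = [-293/462, 131/66] = K·y
y = (KᵀK)⁻¹·Kᵀ·(x' − x̄) = [1, 5]
z = y + H·x̄ = [1, 5] + [-4, -2] = [-3, 3]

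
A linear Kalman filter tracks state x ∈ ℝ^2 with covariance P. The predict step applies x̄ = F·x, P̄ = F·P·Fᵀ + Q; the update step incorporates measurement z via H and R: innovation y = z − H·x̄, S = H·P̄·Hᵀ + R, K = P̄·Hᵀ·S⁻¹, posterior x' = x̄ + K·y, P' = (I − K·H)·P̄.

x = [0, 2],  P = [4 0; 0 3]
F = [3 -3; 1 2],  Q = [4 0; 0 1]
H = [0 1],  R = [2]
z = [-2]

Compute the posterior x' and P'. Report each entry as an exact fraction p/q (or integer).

x̄ = F·x = [-6, 4]
P̄ = F·P·Fᵀ + Q = [67 -6; -6 17]
y = z − H·x̄ = [-6]
S = H·P̄·Hᵀ + R = [19]
K = P̄·Hᵀ·S⁻¹ = [-6/19; 17/19]
x' = x̄ + K·y = [-78/19, -26/19]
P' = (I − K·H)·P̄ = [1237/19 -12/19; -12/19 34/19]

x' = [-78/19, -26/19]
P' = [1237/19 -12/19; -12/19 34/19]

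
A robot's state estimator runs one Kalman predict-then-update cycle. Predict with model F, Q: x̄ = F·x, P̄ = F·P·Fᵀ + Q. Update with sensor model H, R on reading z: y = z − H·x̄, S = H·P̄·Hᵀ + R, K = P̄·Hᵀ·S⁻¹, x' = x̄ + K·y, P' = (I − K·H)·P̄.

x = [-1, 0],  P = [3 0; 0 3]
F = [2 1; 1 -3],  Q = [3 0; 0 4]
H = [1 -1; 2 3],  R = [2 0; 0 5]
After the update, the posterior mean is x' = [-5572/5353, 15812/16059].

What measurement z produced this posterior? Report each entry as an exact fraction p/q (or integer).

z = [-2, 1]

x̄ = F·x = [-2, -1]
P̄ = F·P·Fᵀ + Q = [18 -3; -3 34]
S = H·P̄·Hᵀ + R = [60 -69; -69 347]
K = P̄·Hᵀ·S⁻¹ = [3050/5353 1023/5353; -6215/16059 1069/5353]
x' − x̄ = [5134/5353, 31871/16059] = K·y
y = (KᵀK)⁻¹·Kᵀ·(x' − x̄) = [-1, 8]
z = y + H·x̄ = [-1, 8] + [-1, -7] = [-2, 1]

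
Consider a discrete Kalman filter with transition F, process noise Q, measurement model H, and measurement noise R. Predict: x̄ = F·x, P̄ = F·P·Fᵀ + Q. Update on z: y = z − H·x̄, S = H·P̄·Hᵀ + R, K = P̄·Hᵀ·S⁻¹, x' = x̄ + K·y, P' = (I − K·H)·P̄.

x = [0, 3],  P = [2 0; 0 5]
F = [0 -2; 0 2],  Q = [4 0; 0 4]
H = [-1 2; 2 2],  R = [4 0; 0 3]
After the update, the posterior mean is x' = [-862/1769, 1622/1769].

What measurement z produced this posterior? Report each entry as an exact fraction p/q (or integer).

z = [2, 1]

x̄ = F·x = [-6, 6]
P̄ = F·P·Fᵀ + Q = [24 -20; -20 24]
S = H·P̄·Hᵀ + R = [204 8; 8 35]
K = P̄·Hᵀ·S⁻¹ = [-576/1769 536/1769; 579/1769 272/1769]
x' − x̄ = [9752/1769, -8992/1769] = K·y
y = (KᵀK)⁻¹·Kᵀ·(x' − x̄) = [-16, 1]
z = y + H·x̄ = [-16, 1] + [18, 0] = [2, 1]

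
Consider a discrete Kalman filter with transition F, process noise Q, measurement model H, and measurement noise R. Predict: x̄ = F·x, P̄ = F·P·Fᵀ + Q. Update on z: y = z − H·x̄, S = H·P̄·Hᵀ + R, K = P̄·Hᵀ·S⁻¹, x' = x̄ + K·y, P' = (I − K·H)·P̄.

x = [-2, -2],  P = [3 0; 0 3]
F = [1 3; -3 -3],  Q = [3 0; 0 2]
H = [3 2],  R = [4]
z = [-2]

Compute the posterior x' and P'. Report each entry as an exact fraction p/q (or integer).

x̄ = F·x = [-8, 12]
P̄ = F·P·Fᵀ + Q = [33 -36; -36 56]
y = z − H·x̄ = [-2]
S = H·P̄·Hᵀ + R = [93]
K = P̄·Hᵀ·S⁻¹ = [9/31; 4/93]
x' = x̄ + K·y = [-266/31, 1108/93]
P' = (I − K·H)·P̄ = [780/31 -1152/31; -1152/31 5192/93]

x' = [-266/31, 1108/93]
P' = [780/31 -1152/31; -1152/31 5192/93]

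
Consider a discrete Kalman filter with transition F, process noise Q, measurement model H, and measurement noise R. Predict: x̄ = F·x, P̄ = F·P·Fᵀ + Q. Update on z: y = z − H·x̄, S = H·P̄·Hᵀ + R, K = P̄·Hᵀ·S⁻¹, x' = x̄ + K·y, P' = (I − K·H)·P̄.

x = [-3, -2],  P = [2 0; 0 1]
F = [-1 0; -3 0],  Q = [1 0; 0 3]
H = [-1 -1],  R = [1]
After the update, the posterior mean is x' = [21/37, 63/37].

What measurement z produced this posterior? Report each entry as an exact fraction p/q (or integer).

x̄ = F·x = [3, 9]
P̄ = F·P·Fᵀ + Q = [3 6; 6 21]
S = H·P̄·Hᵀ + R = [37]
K = P̄·Hᵀ·S⁻¹ = [-9/37; -27/37]
x' − x̄ = [-90/37, -270/37] = K·y
y = (KᵀK)⁻¹·Kᵀ·(x' − x̄) = [10]
z = y + H·x̄ = [10] + [-12] = [-2]

z = [-2]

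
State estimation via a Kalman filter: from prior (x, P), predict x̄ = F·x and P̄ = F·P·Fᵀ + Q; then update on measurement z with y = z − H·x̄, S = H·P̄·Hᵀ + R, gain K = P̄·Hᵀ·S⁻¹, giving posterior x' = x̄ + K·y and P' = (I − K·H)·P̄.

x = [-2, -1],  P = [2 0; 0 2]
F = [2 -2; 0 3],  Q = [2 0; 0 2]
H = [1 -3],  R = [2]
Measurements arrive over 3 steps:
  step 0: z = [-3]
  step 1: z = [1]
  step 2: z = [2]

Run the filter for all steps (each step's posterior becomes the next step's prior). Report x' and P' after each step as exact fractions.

step 0: x' = [-271/68, -6/17], P' = [495/68 39/17; 39/17 16/17]
step 1: x' = [-8588/1089, -32/11], P' = [16960/1089 58/11; 58/11 2]
step 2: x' = [-144003/25672, -33849/12836], P' = [547343/25672 93837/12836; 93837/12836 17471/6418]

step 0: x̄ = F·x = [-2, -3]
step 0: P̄ = F·P·Fᵀ + Q = [18 -12; -12 20]
step 0: y = z − H·x̄ = [-10]
step 0: S = H·P̄·Hᵀ + R = [272]
step 0: K = P̄·Hᵀ·S⁻¹ = [27/136; -9/34]
step 0: x' = x̄ + K·y = [-271/68, -6/17]
step 0: P' = (I − K·H)·P̄ = [495/68 39/17; 39/17 16/17]
step 1: x̄ = F·x = [-247/34, -18/17]
step 1: P̄ = F·P·Fᵀ + Q = [281/17 138/17; 138/17 178/17]
step 1: y = z − H·x̄ = [173/34]
step 1: S = H·P̄·Hᵀ + R = [1089/17]
step 1: K = P̄·Hᵀ·S⁻¹ = [-133/1089; -4/11]
step 1: x' = x̄ + K·y = [-8588/1089, -32/11]
step 1: P' = (I − K·H)·P̄ = [16960/1089 58/11; 58/11 2]
step 2: x̄ = F·x = [-10840/1089, -96/11]
step 2: P̄ = F·P·Fᵀ + Q = [32794/1089 216/11; 216/11 20]
step 2: y = z − H·x̄ = [-15494/1089]
step 2: S = H·P̄·Hᵀ + R = [102688/1089]
step 2: K = P̄·Hᵀ·S⁻¹ = [-15679/51344; -10989/25672]
step 2: x' = x̄ + K·y = [-144003/25672, -33849/12836]
step 2: P' = (I − K·H)·P̄ = [547343/25672 93837/12836; 93837/12836 17471/6418]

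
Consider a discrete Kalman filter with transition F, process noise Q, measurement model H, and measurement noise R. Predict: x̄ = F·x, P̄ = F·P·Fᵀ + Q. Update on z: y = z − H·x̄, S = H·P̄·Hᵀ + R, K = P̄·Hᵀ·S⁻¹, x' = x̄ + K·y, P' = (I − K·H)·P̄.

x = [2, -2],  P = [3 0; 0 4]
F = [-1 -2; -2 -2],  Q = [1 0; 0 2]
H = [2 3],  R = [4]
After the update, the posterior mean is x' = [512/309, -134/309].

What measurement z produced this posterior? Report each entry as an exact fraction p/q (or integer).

z = [2]

x̄ = F·x = [2, 0]
P̄ = F·P·Fᵀ + Q = [20 22; 22 30]
S = H·P̄·Hᵀ + R = [618]
K = P̄·Hᵀ·S⁻¹ = [53/309; 67/309]
x' − x̄ = [-106/309, -134/309] = K·y
y = (KᵀK)⁻¹·Kᵀ·(x' − x̄) = [-2]
z = y + H·x̄ = [-2] + [4] = [2]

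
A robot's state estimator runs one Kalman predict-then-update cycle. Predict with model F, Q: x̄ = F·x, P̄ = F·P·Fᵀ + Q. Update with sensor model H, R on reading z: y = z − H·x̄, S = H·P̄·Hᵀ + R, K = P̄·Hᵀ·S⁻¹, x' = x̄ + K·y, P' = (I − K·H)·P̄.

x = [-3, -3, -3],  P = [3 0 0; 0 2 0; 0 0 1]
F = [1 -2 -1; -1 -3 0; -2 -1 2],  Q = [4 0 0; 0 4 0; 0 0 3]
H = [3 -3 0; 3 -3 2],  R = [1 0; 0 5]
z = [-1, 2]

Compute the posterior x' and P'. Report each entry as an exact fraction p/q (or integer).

x̄ = F·x = [6, 12, 3]
P̄ = F·P·Fᵀ + Q = [16 9 -4; 9 25 12; -4 12 21]
y = z − H·x̄ = [17, 14]
S = H·P̄·Hᵀ + R = [208 111; 111 104]
K = P̄·Hᵀ·S⁻¹ = [741/9311 373/9311; -2328/9311 336/9311; -4326/9311 4080/9311]
x' = x̄ + K·y = [73685/9311, 76860/9311, 11511/9311]
P' = (I − K·H)·P̄ = [128566/9311 128319/9311 562/9311; 128319/9311 129095/9311 2004/9311; 562/9311 2004/9311 12363/9311]

x' = [73685/9311, 76860/9311, 11511/9311]
P' = [128566/9311 128319/9311 562/9311; 128319/9311 129095/9311 2004/9311; 562/9311 2004/9311 12363/9311]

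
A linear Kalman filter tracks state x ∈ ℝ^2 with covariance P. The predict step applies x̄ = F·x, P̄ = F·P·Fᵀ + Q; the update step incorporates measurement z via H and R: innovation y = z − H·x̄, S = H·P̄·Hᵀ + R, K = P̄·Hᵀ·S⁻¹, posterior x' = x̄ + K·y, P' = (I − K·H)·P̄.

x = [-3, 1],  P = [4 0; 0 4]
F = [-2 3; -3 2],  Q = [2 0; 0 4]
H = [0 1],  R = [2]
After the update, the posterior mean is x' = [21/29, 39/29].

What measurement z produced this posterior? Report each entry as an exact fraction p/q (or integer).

z = [1]

x̄ = F·x = [9, 11]
P̄ = F·P·Fᵀ + Q = [54 48; 48 56]
S = H·P̄·Hᵀ + R = [58]
K = P̄·Hᵀ·S⁻¹ = [24/29; 28/29]
x' − x̄ = [-240/29, -280/29] = K·y
y = (KᵀK)⁻¹·Kᵀ·(x' − x̄) = [-10]
z = y + H·x̄ = [-10] + [11] = [1]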